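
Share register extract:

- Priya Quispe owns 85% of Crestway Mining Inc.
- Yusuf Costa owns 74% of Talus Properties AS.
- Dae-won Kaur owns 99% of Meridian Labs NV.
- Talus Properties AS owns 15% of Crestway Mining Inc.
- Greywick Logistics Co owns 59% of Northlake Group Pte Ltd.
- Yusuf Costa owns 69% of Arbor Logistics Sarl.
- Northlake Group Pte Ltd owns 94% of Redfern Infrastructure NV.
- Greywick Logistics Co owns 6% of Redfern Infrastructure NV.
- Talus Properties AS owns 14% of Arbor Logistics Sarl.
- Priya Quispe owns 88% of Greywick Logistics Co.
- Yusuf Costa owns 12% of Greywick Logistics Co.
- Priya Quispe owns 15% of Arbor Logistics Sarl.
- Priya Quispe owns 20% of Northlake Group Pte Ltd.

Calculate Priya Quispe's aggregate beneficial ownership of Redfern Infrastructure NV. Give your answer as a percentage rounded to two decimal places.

72.88%

Priya reaches Redfern along 3 paths.
Via Greywick: 88% × 6% = 5.28%.
Via Greywick → Northlake: 88% × 59% × 94% = 48.8048%.
Via Northlake: 20% × 94% = 18.8%.
Total: 5.28% + 48.8048% + 18.8% = 72.8848%.
Rounded: 72.88%.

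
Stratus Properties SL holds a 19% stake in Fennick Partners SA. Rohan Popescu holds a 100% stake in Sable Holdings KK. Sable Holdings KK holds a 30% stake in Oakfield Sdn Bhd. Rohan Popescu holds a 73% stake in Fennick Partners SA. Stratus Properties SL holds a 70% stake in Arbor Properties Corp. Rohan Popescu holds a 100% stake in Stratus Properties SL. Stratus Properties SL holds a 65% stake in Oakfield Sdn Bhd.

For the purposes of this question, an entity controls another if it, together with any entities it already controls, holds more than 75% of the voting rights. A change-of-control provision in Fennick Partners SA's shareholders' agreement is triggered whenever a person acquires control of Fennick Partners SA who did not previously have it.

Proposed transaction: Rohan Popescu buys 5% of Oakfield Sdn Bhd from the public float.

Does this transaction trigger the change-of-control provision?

The purchase changes only Rohan's holdings, so Rohan is the only person who could newly come to control Fennick.
Rohan holds 100% of Stratus, so Rohan controls Stratus.
Rohan and Stratus together hold 73% + 19% = 92% of Fennick, so Rohan controls Fennick.
So Rohan already controls Fennick before the transaction.
After the purchase, Rohan holds 5% of Oakfield directly.
Rohan controlled Fennick already, so this is not a new person acquiring control; every other person's position is unchanged or reduced.
No new person acquires control, so the clause is not triggered.

No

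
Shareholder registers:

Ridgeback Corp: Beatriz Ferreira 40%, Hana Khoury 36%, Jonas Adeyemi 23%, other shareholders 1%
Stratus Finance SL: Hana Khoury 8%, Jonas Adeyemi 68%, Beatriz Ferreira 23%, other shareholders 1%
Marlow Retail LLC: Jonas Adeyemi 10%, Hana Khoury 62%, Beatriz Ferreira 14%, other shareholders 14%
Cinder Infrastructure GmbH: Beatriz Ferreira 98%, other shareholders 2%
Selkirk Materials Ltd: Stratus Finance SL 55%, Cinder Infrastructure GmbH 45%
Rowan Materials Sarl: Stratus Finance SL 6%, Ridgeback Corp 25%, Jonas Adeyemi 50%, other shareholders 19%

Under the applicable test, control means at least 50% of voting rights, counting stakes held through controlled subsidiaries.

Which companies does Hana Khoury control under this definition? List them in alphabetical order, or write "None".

Marlow Retail LLC

Hana holds 62% of Marlow, so Hana controls Marlow.
No other company's threshold is met.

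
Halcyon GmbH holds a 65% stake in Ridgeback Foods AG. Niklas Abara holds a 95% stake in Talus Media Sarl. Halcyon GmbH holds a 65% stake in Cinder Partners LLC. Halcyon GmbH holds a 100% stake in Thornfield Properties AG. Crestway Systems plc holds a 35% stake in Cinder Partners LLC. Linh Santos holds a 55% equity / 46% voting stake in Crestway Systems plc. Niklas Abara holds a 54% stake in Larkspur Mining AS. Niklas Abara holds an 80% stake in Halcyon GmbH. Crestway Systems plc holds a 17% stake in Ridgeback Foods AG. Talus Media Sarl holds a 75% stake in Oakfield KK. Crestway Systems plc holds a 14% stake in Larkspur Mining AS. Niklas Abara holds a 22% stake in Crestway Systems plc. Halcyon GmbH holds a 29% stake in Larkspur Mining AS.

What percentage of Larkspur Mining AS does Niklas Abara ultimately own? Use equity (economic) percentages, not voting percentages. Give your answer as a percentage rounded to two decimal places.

80.28%

Niklas reaches Larkspur along 3 paths.
Direct stake: 54% = 54%.
Via Halcyon: 80% × 29% = 23.2%.
Via Crestway: 22% × 14% = 3.08%.
Total: 54% + 23.2% + 3.08% = 80.28%.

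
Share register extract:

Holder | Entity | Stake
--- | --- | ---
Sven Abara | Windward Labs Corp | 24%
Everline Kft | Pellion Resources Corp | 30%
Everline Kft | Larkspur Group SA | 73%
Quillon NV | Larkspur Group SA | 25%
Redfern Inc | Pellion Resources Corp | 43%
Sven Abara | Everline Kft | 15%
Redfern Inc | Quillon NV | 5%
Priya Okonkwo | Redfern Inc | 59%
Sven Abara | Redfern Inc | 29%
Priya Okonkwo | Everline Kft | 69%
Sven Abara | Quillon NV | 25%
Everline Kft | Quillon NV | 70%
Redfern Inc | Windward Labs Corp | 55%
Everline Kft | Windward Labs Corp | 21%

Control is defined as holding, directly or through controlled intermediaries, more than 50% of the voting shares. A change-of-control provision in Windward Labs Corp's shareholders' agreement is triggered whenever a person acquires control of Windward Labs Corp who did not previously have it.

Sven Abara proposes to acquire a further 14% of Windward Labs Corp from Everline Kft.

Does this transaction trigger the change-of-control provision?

No

The purchase adds only to Sven's holdings (Everline's stake shrinks), so Sven is the only person who could newly come to control Windward.
Sven's largest direct stake is 29% in Redfern, which does not meet the threshold, so Sven controls no company.
In Windward, Sven's side holds only 24%, not > 50%.
So before the transaction, Sven does not control Windward.
After the purchase, Sven's direct stake in Windward rises to 24% + 14% = 38%, and Everline's stake falls to 7%.
After the transaction, Sven's side holds 38% of Windward, not > 50%, so Sven still does not control Windward.
No new person acquires control, so the clause is not triggered.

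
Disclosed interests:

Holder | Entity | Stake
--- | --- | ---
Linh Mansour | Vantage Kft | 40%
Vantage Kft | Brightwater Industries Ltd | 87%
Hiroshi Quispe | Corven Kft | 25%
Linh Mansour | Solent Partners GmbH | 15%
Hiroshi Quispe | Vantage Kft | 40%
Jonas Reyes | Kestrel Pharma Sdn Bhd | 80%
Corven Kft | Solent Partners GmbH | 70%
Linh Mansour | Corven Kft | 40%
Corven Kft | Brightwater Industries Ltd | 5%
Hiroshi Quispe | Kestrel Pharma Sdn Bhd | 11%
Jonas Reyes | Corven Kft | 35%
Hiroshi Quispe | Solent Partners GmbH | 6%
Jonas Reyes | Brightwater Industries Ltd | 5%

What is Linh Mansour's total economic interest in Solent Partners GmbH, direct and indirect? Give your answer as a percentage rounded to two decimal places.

Linh reaches Solent along 2 paths.
Direct stake: 15% = 15%.
Via Corven: 40% × 70% = 28%.
Total: 15% + 28% = 43%.
Rounded: 43.00%.

43.00%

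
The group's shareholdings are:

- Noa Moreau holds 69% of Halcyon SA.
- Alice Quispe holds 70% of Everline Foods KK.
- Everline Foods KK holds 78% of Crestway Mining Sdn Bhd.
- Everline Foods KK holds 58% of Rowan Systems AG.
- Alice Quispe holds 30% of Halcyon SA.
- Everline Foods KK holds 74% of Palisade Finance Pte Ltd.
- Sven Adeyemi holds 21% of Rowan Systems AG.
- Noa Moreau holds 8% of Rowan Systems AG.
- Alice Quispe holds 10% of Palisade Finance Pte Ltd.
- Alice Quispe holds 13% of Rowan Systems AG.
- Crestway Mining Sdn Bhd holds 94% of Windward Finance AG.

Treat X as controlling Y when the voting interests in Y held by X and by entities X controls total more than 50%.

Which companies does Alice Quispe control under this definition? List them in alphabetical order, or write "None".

Alice holds 70% of Everline, so Alice controls Everline.
Everline and Alice together hold 74% + 10% = 84% of Palisade, so Alice controls Palisade.
Everline and Alice together hold 58% + 13% = 71% of Rowan, so Alice controls Rowan.
Everline holds 78% of Crestway, so Alice controls Crestway.
Crestway holds 94% of Windward, so Alice controls Windward.
No other company's threshold is met.

Crestway Mining Sdn Bhd, Everline Foods KK, Palisade Finance Pte Ltd, Rowan Systems AG, Windward Finance AG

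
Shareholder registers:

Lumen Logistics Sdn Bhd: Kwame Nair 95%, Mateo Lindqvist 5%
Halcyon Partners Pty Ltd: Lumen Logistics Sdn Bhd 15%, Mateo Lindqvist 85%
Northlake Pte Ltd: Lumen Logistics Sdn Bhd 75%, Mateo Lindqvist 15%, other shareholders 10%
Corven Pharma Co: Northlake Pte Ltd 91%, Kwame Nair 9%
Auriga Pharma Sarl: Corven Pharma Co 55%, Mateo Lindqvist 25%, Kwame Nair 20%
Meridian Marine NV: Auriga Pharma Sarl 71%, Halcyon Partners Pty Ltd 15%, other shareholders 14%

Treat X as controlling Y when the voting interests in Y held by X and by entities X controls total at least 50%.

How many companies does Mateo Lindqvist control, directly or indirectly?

Mateo holds 85% of Halcyon, so Mateo controls Halcyon.
No other company's threshold is met.
Mateo controls 1 company.

1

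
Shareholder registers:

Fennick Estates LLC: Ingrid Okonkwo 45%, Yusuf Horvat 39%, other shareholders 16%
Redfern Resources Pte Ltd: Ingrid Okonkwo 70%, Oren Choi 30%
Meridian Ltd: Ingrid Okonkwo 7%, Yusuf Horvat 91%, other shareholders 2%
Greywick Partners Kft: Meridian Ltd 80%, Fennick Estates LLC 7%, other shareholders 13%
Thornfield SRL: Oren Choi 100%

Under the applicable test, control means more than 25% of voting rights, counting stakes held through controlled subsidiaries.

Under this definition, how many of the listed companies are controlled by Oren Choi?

Oren holds 30% of Redfern, so Oren controls Redfern.
Oren holds 100% of Thornfield, so Oren controls Thornfield.
No other company's threshold is met.
Oren controls 2 companies.

2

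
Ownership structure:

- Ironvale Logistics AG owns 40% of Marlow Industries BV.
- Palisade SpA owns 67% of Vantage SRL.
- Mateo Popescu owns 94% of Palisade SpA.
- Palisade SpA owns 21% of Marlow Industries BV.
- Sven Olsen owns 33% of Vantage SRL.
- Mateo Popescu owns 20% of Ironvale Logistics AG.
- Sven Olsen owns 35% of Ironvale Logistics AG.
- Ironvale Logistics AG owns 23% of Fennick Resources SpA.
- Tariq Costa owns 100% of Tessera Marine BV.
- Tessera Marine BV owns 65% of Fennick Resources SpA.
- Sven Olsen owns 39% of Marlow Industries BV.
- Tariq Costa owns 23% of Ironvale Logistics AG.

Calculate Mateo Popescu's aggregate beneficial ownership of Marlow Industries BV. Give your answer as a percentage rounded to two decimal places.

Mateo reaches Marlow along 2 paths.
Via Ironvale: 20% × 40% = 8%.
Via Palisade: 94% × 21% = 19.74%.
Total: 8% + 19.74% = 27.74%.

27.74%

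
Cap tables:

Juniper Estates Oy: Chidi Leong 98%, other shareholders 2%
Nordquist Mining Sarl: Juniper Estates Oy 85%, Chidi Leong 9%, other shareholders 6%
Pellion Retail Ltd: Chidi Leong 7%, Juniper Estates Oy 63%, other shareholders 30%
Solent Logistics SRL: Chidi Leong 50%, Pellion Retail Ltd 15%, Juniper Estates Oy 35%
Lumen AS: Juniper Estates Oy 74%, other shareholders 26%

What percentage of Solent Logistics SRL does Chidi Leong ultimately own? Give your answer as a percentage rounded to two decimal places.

Chidi reaches Solent along 4 paths.
Direct stake: 50% = 50%.
Via Pellion: 7% × 15% = 1.05%.
Via Juniper → Pellion: 98% × 63% × 15% = 9.261%.
Via Juniper: 98% × 35% = 34.3%.
Total: 50% + 1.05% + 9.261% + 34.3% = 94.611%.
Rounded: 94.61%.

94.61%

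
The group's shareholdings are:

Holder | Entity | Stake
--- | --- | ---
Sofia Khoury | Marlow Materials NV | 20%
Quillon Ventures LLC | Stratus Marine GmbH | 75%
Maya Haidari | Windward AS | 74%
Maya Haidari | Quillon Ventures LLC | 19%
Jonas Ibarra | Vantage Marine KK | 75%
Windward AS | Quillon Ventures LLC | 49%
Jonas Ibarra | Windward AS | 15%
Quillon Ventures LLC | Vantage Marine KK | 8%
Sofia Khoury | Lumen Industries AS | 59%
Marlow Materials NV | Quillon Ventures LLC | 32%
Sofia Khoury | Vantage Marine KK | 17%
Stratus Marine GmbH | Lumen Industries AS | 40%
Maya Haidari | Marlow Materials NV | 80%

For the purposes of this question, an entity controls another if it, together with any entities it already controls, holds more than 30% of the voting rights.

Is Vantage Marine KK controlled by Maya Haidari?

No

Maya holds 80% of Marlow, so Maya controls Marlow.
Maya holds 74% of Windward, so Maya controls Windward.
Windward and Maya and Marlow together hold 49% + 19% + 32% = 100% of Quillon, so Maya controls Quillon.
Quillon holds 75% of Stratus, so Maya controls Stratus.
Stratus holds 40% of Lumen, so Maya controls Lumen.
In Vantage, Maya's side holds only 8%, not > 30%.
So Maya does not control Vantage.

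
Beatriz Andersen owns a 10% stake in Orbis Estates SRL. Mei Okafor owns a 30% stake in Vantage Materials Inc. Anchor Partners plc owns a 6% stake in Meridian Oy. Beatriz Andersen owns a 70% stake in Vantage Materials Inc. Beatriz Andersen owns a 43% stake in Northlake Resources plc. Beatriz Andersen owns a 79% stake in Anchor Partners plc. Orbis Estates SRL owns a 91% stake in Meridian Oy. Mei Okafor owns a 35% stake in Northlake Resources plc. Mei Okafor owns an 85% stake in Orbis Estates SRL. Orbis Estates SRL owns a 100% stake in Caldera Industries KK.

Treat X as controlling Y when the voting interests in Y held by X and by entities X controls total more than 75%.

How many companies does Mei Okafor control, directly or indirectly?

Mei holds 85% of Orbis, so Mei controls Orbis.
Orbis holds 100% of Caldera, so Mei controls Caldera.
Orbis holds 91% of Meridian, so Mei controls Meridian.
No other company's threshold is met.
Mei controls 3 companies.

3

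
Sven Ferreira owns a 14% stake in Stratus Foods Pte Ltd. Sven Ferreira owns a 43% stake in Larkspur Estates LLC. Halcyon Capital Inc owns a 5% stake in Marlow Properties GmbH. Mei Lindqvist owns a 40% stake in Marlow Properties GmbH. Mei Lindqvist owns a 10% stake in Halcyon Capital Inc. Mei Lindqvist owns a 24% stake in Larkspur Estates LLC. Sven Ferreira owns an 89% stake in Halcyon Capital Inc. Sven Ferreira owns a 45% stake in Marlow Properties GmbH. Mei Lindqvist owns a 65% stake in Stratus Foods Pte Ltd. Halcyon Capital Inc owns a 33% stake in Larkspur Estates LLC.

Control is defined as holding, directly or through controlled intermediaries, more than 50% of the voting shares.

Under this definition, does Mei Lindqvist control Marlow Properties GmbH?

Mei holds 65% of Stratus, so Mei controls Stratus.
In Marlow, Mei's side holds only 40%, not > 50%.
So Mei does not control Marlow.

No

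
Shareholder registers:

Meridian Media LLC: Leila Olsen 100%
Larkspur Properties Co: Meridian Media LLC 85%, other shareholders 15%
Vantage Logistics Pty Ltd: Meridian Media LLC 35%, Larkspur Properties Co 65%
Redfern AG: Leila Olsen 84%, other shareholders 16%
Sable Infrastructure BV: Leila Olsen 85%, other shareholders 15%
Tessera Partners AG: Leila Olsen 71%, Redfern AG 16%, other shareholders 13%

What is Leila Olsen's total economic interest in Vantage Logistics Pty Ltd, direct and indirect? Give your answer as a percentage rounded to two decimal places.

Leila reaches Vantage along 2 paths.
Via Meridian: 100% × 35% = 35%.
Via Meridian → Larkspur: 100% × 85% × 65% = 55.25%.
Total: 35% + 55.25% = 90.25%.

90.25%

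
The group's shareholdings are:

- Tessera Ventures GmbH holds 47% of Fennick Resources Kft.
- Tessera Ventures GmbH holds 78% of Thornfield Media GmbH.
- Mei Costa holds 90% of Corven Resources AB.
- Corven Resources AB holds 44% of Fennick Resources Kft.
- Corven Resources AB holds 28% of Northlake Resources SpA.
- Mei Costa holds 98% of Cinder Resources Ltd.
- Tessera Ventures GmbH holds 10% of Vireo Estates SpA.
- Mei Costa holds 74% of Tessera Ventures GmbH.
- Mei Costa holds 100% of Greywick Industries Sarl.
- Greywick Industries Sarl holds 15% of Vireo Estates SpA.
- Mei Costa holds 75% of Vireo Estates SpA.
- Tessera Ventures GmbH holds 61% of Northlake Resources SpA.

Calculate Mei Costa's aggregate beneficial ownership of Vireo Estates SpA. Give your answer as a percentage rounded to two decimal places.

97.40%

Mei reaches Vireo along 3 paths.
Via Greywick: 100% × 15% = 15%.
Direct stake: 75% = 75%.
Via Tessera: 74% × 10% = 7.4%.
Total: 15% + 75% + 7.4% = 97.4%.
Rounded: 97.40%.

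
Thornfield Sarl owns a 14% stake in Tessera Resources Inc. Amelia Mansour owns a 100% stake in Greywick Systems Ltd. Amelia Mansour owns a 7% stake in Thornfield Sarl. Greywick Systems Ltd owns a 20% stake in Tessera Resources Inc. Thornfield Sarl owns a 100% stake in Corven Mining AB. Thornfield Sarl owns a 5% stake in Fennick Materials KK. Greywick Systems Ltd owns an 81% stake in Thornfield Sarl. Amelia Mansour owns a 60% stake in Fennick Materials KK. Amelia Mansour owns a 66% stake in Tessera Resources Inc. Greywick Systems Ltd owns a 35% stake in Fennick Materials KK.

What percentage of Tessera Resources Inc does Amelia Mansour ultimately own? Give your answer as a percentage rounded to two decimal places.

Amelia reaches Tessera along 4 paths.
Via Greywick: 100% × 20% = 20%.
Direct stake: 66% = 66%.
Via Thornfield: 7% × 14% = 0.98%.
Via Greywick → Thornfield: 100% × 81% × 14% = 11.34%.
Total: 20% + 66% + 0.98% + 11.34% = 98.32%.

98.32%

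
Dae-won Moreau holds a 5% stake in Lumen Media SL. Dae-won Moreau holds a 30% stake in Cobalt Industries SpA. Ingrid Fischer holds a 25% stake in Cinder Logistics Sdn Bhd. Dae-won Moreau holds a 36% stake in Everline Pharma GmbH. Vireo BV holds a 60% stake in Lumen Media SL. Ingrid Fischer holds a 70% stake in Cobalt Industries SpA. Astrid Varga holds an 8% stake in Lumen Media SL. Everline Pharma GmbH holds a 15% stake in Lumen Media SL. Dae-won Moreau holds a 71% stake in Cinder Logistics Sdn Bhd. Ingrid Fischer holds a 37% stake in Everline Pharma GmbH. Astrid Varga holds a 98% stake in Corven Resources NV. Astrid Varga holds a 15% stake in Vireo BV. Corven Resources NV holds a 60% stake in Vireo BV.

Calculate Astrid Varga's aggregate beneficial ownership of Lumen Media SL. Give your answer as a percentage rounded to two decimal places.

52.28%

Astrid reaches Lumen along 3 paths.
Via Vireo: 15% × 60% = 9%.
Via Corven → Vireo: 98% × 60% × 60% = 35.28%.
Direct stake: 8% = 8%.
Total: 9% + 35.28% + 8% = 52.28%.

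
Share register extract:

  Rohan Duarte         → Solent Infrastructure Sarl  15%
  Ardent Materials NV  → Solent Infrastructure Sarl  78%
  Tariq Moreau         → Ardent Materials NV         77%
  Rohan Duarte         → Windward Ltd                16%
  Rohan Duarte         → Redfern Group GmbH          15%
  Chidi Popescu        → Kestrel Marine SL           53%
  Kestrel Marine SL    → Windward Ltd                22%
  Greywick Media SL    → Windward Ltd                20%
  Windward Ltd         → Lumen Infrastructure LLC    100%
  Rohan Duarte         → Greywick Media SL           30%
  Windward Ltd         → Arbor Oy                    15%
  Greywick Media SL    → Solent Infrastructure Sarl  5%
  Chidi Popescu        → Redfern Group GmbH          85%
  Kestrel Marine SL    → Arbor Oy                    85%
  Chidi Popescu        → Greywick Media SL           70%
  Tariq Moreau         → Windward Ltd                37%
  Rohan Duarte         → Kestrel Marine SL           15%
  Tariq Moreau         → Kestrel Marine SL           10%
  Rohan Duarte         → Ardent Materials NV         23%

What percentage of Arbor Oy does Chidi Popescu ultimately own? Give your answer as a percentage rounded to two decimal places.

48.90%

Chidi reaches Arbor along 3 paths.
Via Kestrel: 53% × 85% = 45.05%.
Via Greywick → Windward: 70% × 20% × 15% = 2.1%.
Via Kestrel → Windward: 53% × 22% × 15% = 1.749%.
Total: 45.05% + 2.1% + 1.749% = 48.899%.
Rounded: 48.90%.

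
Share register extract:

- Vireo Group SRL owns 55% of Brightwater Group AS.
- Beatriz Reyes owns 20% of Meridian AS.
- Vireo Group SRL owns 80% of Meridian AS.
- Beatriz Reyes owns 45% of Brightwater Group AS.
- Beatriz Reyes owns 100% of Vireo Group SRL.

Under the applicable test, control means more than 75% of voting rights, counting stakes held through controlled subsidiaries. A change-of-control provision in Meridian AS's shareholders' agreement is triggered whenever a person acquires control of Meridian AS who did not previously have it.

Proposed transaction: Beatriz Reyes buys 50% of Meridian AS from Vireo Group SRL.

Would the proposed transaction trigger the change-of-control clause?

No

The purchase adds only to Beatriz's holdings (Vireo's stake shrinks), so Beatriz is the only person who could newly come to control Meridian.
Beatriz holds 100% of Vireo, so Beatriz controls Vireo.
Vireo and Beatriz together hold 80% + 20% = 100% of Meridian, so Beatriz controls Meridian.
So Beatriz already controls Meridian before the transaction.
After the purchase, Beatriz's direct stake in Meridian rises to 20% + 50% = 70%, and Vireo's stake falls to 30%.
Beatriz controlled Meridian already, so this is not a new person acquiring control; every other person's position is unchanged or reduced.
No new person acquires control, so the clause is not triggered.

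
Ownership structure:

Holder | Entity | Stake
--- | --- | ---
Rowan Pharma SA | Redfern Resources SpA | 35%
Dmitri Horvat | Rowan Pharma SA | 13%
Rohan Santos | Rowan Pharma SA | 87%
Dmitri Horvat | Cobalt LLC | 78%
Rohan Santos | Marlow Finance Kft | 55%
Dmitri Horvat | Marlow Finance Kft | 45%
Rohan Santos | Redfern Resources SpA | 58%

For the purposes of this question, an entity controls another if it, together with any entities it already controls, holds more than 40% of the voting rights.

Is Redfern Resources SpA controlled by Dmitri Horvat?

No

Dmitri holds 45% of Marlow, so Dmitri controls Marlow.
Dmitri holds 78% of Cobalt, so Dmitri controls Cobalt.
Neither Dmitri nor any entity Dmitri controls holds any voting interest in Redfern.
So Dmitri does not control Redfern.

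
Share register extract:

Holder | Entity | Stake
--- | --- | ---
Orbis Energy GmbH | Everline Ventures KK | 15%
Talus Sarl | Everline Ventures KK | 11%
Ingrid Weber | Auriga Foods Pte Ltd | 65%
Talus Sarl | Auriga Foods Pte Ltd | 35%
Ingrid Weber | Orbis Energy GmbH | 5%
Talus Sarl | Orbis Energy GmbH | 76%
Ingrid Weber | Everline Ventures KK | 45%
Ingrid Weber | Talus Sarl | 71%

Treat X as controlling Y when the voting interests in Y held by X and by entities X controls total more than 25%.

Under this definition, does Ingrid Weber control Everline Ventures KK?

Ingrid holds 71% of Talus, so Ingrid controls Talus.
Ingrid and Talus together hold 5% + 76% = 81% of Orbis, so Ingrid controls Orbis.
Ingrid and Orbis and Talus together hold 45% + 15% + 11% = 71% of Everline, so Ingrid controls Everline.

Yes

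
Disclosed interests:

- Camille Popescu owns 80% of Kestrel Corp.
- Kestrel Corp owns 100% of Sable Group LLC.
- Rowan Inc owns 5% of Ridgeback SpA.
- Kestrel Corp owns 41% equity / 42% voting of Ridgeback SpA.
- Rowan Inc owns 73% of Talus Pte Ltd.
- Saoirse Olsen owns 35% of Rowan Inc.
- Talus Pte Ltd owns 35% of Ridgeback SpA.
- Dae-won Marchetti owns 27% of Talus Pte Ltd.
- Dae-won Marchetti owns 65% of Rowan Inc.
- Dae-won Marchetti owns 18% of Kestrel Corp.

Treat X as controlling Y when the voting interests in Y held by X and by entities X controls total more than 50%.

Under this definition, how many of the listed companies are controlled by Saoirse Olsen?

0

Saoirse's largest direct stake is 35% in Rowan, which does not meet the threshold.
Saoirse controls 0 companies.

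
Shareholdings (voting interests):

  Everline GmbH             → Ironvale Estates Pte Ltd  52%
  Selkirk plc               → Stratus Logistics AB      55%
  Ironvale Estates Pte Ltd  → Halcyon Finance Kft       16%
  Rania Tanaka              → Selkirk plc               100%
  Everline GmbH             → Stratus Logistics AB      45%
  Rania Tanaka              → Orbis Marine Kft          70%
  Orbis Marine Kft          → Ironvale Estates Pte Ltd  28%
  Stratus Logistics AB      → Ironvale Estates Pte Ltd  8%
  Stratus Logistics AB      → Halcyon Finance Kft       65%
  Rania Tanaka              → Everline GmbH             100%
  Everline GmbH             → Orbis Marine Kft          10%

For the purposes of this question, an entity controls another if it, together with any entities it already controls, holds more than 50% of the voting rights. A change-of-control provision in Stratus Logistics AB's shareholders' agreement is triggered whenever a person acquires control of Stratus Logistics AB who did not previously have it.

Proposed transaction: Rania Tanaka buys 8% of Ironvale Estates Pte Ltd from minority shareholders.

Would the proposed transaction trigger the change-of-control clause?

No

The purchase changes only Rania's holdings, so Rania is the only person who could newly come to control Stratus.
Rania holds 100% of Selkirk, so Rania controls Selkirk.
Rania holds 100% of Everline, so Rania controls Everline.
Everline and Selkirk together hold 45% + 55% = 100% of Stratus, so Rania controls Stratus.
So Rania already controls Stratus before the transaction.
After the purchase, Rania holds 8% of Ironvale directly.
Rania controlled Stratus already, so this is not a new person acquiring control; every other person's position is unchanged or reduced.
No new person acquires control, so the clause is not triggered.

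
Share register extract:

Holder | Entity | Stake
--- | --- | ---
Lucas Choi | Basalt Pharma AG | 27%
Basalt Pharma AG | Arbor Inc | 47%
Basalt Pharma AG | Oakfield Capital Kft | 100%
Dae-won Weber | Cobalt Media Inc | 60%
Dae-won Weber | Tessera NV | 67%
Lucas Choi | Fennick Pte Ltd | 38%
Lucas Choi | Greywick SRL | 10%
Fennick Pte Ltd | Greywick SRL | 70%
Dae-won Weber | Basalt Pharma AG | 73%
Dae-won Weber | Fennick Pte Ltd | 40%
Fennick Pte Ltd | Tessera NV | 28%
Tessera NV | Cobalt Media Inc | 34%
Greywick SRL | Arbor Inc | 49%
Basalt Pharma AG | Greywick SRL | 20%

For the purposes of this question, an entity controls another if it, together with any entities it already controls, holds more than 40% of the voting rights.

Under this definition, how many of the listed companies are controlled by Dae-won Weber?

5

Dae-won holds 73% of Basalt, so Dae-won controls Basalt.
Basalt holds 100% of Oakfield, so Dae-won controls Oakfield.
Dae-won holds 67% of Tessera, so Dae-won controls Tessera.
Basalt holds 47% of Arbor, so Dae-won controls Arbor.
Tessera and Dae-won together hold 34% + 60% = 94% of Cobalt, so Dae-won controls Cobalt.
No other company's threshold is met.
Dae-won controls 5 companies.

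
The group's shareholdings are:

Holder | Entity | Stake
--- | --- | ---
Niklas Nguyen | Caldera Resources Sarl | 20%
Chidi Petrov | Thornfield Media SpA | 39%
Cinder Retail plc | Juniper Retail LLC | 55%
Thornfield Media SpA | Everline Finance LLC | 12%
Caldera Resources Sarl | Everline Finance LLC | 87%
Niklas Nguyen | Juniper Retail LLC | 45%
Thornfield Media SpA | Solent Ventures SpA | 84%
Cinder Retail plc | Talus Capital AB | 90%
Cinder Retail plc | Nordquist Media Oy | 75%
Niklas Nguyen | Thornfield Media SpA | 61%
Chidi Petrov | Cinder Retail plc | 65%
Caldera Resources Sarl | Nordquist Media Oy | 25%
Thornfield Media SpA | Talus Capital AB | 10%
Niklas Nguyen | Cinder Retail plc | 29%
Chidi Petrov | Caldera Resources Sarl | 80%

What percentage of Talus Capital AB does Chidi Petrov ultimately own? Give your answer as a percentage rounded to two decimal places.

62.40%

Chidi reaches Talus along 2 paths.
Via Thornfield: 39% × 10% = 3.9%.
Via Cinder: 65% × 90% = 58.5%.
Total: 3.9% + 58.5% = 62.4%.
Rounded: 62.40%.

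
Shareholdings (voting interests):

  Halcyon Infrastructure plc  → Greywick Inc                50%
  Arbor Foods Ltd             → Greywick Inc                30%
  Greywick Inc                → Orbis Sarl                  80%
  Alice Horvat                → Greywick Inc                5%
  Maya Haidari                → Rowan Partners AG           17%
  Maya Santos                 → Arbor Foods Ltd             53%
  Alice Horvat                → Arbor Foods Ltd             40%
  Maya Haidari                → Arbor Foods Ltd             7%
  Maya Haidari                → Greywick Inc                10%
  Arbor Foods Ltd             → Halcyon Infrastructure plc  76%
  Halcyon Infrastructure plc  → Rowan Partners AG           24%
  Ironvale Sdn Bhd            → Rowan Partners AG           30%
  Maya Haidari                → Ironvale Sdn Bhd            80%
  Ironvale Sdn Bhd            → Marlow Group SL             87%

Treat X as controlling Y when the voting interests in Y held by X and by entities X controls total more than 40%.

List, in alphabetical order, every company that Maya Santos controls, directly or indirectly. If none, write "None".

Maya Santos holds 53% of Arbor, so Maya Santos controls Arbor.
Arbor holds 76% of Halcyon, so Maya Santos controls Halcyon.
Arbor and Halcyon together hold 30% + 50% = 80% of Greywick, so Maya Santos controls Greywick.
Greywick holds 80% of Orbis, so Maya Santos controls Orbis.
No other company's threshold is met.

Arbor Foods Ltd, Greywick Inc, Halcyon Infrastructure plc, Orbis Sarl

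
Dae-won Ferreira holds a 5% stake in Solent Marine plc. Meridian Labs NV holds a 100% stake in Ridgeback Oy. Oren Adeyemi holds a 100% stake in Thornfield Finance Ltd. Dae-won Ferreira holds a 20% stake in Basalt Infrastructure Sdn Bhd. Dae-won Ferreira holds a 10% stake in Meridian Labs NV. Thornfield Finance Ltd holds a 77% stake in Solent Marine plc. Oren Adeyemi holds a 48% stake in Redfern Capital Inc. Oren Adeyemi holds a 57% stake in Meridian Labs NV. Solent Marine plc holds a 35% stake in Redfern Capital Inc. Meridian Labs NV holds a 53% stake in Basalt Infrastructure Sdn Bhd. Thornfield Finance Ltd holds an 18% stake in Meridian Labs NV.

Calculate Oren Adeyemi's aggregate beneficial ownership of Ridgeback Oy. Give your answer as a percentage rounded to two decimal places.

Oren reaches Ridgeback along 2 paths.
Via Meridian: 57% × 100% = 57%.
Via Thornfield → Meridian: 100% × 18% × 100% = 18%.
Total: 57% + 18% = 75%.
Rounded: 75.00%.

75.00%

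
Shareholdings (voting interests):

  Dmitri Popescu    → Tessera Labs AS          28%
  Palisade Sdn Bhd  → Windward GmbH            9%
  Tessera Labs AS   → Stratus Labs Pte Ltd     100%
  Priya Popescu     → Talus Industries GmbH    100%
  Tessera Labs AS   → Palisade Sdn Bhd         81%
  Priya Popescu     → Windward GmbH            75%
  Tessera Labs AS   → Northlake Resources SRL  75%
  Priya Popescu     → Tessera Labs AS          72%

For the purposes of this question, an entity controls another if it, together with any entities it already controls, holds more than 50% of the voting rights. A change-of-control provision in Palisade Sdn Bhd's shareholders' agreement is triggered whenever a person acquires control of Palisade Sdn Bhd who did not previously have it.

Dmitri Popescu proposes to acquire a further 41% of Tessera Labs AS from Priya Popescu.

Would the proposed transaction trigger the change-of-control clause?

The purchase adds only to Dmitri's holdings (Priya's stake shrinks), so Dmitri is the only person who could newly come to control Palisade.
Dmitri's largest direct stake is 28% in Tessera, which does not meet the threshold, so Dmitri controls no company.
Neither Dmitri nor any entity Dmitri controls holds any voting interest in Palisade.
So before the transaction, Dmitri does not control Palisade.
After the purchase, Dmitri's direct stake in Tessera rises to 28% + 41% = 69%, and Priya's stake falls to 31%.
Dmitri holds 69% of Tessera, so Dmitri controls Tessera.
Tessera holds 81% of Palisade, so Dmitri controls Palisade.
Dmitri did not control Palisade before and does after, so the clause is triggered.

Yes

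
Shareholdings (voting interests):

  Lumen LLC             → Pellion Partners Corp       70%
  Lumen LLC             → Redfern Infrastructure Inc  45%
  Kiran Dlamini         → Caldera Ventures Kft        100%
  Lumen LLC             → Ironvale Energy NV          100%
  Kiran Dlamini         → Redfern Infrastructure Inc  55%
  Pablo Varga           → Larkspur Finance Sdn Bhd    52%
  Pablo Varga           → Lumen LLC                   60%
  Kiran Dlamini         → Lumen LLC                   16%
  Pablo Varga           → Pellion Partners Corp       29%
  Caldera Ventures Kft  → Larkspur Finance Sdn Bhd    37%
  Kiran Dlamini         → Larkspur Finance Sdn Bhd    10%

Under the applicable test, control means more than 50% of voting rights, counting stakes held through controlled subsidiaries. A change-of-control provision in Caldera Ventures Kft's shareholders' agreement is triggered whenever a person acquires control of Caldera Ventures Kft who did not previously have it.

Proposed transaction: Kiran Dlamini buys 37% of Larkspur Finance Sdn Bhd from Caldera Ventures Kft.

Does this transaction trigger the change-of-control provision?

No

The purchase adds only to Kiran's holdings (Caldera's stake shrinks), so Kiran is the only person who could newly come to control Caldera.
Kiran holds 100% of Caldera, so Kiran controls Caldera.
So Kiran already controls Caldera before the transaction.
After the purchase, Kiran's direct stake in Larkspur rises to 10% + 37% = 47%, and Caldera's stake falls to 0%.
Kiran controlled Caldera already, so this is not a new person acquiring control; every other person's position is unchanged or reduced.
No new person acquires control, so the clause is not triggered.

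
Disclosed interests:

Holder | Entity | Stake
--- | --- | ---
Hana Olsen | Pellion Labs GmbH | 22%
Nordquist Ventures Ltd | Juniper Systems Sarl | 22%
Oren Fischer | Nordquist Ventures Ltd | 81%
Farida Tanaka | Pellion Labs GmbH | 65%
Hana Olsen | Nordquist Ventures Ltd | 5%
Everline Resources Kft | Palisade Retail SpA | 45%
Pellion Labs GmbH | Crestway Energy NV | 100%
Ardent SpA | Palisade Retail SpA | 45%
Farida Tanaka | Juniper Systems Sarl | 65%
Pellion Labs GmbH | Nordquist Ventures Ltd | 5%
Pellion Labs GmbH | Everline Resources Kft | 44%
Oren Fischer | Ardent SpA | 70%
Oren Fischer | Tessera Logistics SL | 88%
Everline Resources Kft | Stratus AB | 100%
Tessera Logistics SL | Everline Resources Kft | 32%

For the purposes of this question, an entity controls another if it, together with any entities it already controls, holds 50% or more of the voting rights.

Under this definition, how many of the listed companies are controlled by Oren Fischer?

Oren holds 88% of Tessera, so Oren controls Tessera.
Oren holds 70% of Ardent, so Oren controls Ardent.
Oren holds 81% of Nordquist, so Oren controls Nordquist.
No other company's threshold is met.
Oren controls 3 companies.

3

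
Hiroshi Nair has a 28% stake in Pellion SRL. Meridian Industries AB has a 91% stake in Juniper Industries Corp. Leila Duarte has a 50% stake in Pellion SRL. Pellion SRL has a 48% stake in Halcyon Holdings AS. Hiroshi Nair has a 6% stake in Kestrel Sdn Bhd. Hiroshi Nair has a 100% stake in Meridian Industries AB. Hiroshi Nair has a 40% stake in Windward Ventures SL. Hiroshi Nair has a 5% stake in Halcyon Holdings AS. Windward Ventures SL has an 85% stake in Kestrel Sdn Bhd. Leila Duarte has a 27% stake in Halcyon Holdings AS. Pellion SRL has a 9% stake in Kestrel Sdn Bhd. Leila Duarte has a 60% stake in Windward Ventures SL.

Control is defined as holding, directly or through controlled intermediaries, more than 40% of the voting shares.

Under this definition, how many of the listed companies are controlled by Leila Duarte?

Leila holds 50% of Pellion, so Leila controls Pellion.
Leila holds 60% of Windward, so Leila controls Windward.
Windward and Pellion together hold 85% + 9% = 94% of Kestrel, so Leila controls Kestrel.
Pellion and Leila together hold 48% + 27% = 75% of Halcyon, so Leila controls Halcyon.
No other company's threshold is met.
Leila controls 4 companies.

4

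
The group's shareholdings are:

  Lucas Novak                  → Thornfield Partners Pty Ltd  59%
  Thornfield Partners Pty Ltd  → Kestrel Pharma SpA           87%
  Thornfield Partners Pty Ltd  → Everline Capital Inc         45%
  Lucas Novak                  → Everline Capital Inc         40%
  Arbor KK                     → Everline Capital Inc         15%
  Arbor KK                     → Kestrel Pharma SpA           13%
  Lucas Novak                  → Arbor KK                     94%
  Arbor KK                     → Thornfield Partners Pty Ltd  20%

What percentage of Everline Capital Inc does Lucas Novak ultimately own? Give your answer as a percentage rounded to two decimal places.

89.11%

Lucas reaches Everline along 4 paths.
Via Arbor: 94% × 15% = 14.1%.
Via Thornfield: 59% × 45% = 26.55%.
Via Arbor → Thornfield: 94% × 20% × 45% = 8.46%.
Direct stake: 40% = 40%.
Total: 14.1% + 26.55% + 8.46% + 40% = 89.11%.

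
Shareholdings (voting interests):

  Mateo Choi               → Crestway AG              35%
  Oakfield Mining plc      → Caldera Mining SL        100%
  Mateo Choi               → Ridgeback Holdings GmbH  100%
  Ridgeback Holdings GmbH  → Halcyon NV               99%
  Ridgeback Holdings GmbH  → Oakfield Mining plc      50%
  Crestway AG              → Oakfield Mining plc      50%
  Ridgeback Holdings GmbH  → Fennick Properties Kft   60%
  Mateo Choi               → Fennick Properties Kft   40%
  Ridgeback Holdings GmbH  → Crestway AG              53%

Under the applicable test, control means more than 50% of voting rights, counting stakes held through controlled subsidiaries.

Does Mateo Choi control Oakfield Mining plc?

Yes

Mateo holds 100% of Ridgeback, so Mateo controls Ridgeback.
Ridgeback and Mateo together hold 53% + 35% = 88% of Crestway, so Mateo controls Crestway.
Ridgeback and Crestway together hold 50% + 50% = 100% of Oakfield, so Mateo controls Oakfield.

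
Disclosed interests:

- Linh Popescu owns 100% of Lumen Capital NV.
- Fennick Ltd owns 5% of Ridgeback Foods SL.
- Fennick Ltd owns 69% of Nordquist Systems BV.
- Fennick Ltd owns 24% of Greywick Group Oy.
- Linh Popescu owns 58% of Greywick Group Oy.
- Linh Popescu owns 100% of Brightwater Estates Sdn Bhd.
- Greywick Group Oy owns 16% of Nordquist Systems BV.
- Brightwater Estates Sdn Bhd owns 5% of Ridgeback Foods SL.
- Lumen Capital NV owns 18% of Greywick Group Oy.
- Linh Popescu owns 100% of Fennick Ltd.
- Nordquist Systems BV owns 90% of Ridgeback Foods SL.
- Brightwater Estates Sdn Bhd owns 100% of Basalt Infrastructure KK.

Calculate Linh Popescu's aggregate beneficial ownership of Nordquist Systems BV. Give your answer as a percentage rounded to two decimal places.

85.00%

Linh reaches Nordquist along 4 paths.
Via Greywick: 58% × 16% = 9.28%.
Via Fennick → Greywick: 100% × 24% × 16% = 3.84%.
Via Lumen → Greywick: 100% × 18% × 16% = 2.88%.
Via Fennick: 100% × 69% = 69%.
Total: 9.28% + 3.84% + 2.88% + 69% = 85%.
Rounded: 85.00%.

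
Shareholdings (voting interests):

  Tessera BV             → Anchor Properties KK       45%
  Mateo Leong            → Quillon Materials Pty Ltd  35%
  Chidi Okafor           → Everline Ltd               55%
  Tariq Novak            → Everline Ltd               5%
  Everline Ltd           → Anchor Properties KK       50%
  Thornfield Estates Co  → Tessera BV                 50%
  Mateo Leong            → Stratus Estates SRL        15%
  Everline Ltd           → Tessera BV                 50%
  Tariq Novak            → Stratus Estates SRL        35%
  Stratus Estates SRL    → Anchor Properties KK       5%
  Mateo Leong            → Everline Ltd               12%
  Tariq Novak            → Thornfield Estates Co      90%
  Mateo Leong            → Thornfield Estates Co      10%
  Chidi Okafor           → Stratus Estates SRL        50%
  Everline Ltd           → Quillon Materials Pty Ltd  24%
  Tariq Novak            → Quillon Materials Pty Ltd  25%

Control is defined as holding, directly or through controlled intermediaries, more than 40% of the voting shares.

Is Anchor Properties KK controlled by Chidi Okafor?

Yes

Chidi holds 55% of Everline, so Chidi controls Everline.
Everline holds 50% of Tessera, so Chidi controls Tessera.
Chidi holds 50% of Stratus, so Chidi controls Stratus.
Tessera and Everline and Stratus together hold 45% + 50% + 5% = 100% of Anchor, so Chidi controls Anchor.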